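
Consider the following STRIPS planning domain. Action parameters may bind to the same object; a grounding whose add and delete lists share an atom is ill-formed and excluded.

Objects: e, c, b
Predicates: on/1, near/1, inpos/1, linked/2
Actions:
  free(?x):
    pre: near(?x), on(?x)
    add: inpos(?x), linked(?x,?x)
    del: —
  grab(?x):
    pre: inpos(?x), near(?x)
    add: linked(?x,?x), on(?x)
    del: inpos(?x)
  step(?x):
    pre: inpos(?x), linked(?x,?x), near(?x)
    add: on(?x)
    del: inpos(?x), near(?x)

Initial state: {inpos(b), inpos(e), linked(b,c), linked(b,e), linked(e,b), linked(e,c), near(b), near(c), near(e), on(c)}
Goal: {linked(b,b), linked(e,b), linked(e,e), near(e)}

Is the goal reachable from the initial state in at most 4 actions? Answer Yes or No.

1. grab(e)  →  {inpos(b), linked(b,c), linked(b,e), linked(e,b), linked(e,c), linked(e,e), near(b), near(c), near(e), on(c), on(e)}
2. grab(b)  →  {linked(b,b), linked(b,c), linked(b,e), linked(e,b), linked(e,c), linked(e,e), near(b), near(c), near(e), on(b), on(c), on(e)}
optimal plan length = 2; 2 ≤ 4

Yes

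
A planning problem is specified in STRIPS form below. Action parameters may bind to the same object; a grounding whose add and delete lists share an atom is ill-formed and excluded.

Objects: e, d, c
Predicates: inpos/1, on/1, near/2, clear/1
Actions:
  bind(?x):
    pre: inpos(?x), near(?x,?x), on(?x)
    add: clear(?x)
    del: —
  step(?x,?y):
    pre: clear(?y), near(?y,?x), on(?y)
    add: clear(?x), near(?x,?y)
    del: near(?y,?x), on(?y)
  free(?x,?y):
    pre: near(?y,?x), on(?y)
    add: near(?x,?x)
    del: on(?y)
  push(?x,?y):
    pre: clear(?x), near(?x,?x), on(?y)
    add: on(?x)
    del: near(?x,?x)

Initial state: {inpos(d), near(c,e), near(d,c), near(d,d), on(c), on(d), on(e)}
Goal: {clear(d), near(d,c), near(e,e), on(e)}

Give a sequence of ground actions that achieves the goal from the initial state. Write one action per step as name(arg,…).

1. bind(d)  →  {clear(d), inpos(d), near(c,e), near(d,c), near(d,d), on(c), on(d), on(e)}
2. free(e,c)  →  {clear(d), inpos(d), near(c,e), near(d,c), near(d,d), near(e,e), on(d), on(e)}

bind(d); free(e,c)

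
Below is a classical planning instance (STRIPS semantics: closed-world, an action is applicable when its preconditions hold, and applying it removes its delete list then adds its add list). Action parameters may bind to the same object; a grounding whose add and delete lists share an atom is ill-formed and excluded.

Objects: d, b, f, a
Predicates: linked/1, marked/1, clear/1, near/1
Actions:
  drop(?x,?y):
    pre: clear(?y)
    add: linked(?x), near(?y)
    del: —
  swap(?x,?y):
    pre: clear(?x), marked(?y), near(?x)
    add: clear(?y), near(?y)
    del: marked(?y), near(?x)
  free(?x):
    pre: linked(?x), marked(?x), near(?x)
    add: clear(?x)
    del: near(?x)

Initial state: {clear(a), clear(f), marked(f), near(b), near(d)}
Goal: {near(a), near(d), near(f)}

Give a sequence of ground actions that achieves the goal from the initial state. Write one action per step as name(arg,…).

drop(d,f); drop(d,a)

1. drop(d,f)  →  {clear(a), clear(f), linked(d), marked(f), near(b), near(d), near(f)}
2. drop(d,a)  →  {clear(a), clear(f), linked(d), marked(f), near(a), near(b), near(d), near(f)}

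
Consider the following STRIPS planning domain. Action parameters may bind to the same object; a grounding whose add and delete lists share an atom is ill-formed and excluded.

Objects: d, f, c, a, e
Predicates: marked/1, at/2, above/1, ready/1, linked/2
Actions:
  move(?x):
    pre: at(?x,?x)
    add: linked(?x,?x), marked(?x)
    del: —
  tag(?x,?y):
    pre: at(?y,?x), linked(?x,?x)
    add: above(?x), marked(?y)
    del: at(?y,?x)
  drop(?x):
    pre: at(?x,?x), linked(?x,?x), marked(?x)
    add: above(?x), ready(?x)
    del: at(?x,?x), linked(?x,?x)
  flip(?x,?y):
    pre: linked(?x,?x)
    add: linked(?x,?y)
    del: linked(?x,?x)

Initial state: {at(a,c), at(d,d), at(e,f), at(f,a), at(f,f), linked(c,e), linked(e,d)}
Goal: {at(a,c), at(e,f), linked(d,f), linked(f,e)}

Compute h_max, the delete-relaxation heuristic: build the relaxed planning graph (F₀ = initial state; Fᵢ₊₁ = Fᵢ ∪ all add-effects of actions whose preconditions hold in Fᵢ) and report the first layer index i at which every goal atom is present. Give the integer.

2

F0 = init (7 atoms)
F1 = F0 ∪ {linked(d,d), linked(f,f), marked(d), marked(f)}  (11 atoms)
F2 = F1 ∪ {above(d), above(f), linked(d,a), linked(d,c), linked(d,e), linked(d,f), linked(f,a), linked(f,c), linked(f,d), linked(f,e), marked(e), ready(d), ready(f)}  (24 atoms)
goal ⊆ F2  ⇒  h_max = 2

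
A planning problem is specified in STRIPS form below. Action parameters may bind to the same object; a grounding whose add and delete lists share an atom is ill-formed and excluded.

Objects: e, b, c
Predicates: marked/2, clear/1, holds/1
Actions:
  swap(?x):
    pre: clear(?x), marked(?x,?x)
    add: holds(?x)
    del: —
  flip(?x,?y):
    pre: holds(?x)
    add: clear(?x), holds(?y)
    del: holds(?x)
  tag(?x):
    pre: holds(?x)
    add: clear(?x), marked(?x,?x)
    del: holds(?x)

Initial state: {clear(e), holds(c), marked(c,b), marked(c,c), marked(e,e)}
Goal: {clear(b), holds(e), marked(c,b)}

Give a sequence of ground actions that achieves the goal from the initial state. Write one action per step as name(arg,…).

1. flip(c,b)  →  {clear(c), clear(e), holds(b), marked(c,b), marked(c,c), marked(e,e)}
2. flip(b,e)  →  {clear(b), clear(c), clear(e), holds(e), marked(c,b), marked(c,c), marked(e,e)}

flip(c,b); flip(b,e)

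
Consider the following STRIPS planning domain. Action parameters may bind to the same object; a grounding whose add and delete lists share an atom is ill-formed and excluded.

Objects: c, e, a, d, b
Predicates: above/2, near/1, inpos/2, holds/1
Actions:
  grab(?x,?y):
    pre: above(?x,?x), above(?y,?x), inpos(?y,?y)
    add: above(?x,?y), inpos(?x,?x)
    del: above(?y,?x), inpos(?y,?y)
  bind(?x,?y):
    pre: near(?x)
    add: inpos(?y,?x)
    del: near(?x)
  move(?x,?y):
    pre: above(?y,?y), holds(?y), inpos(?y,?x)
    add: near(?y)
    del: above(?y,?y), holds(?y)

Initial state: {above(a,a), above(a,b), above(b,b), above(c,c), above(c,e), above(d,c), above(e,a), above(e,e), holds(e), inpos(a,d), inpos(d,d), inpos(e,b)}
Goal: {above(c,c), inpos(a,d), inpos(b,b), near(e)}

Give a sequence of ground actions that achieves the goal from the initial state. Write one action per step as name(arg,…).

1. grab(c,d)  →  {above(a,a), above(a,b), above(b,b), above(c,c), above(c,d), above(c,e), above(e,a), above(e,e), holds(e), inpos(a,d), inpos(c,c), inpos(e,b)}
2. grab(e,c)  →  {above(a,a), above(a,b), above(b,b), above(c,c), above(c,d), above(e,a), above(e,c), above(e,e), holds(e), inpos(a,d), inpos(e,b), inpos(e,e)}
3. grab(a,e)  →  {above(a,a), above(a,b), above(a,e), above(b,b), above(c,c), above(c,d), above(e,c), above(e,e), holds(e), inpos(a,a), inpos(a,d), inpos(e,b)}
4. grab(b,a)  →  {above(a,a), above(a,e), above(b,a), above(b,b), above(c,c), above(c,d), above(e,c), above(e,e), holds(e), inpos(a,d), inpos(b,b), inpos(e,b)}
5. move(b,e)  →  {above(a,a), above(a,e), above(b,a), above(b,b), above(c,c), above(c,d), above(e,c), inpos(a,d), inpos(b,b), inpos(e,b), near(e)}

grab(c,d); grab(e,c); grab(a,e); grab(b,a); move(b,e)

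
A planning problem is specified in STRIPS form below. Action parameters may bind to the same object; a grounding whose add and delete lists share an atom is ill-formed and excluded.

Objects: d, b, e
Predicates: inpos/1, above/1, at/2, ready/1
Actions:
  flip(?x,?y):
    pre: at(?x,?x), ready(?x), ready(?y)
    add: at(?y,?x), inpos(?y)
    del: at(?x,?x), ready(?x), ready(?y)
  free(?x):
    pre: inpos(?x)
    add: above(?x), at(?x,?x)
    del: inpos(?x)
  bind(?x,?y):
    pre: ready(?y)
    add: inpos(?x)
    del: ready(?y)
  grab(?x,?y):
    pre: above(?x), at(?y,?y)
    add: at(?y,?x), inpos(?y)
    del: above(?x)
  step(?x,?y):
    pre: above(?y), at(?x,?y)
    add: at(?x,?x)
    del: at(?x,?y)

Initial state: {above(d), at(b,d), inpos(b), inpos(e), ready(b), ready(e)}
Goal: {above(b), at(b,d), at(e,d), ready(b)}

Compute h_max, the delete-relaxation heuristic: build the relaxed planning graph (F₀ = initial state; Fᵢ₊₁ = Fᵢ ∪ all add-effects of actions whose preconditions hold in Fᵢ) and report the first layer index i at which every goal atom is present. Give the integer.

F0 = init (6 atoms)
F1 = F0 ∪ {above(b), above(e), at(b,b), at(e,e), inpos(d)}  (11 atoms)
F2 = F1 ∪ {at(b,e), at(d,d), at(e,b), at(e,d)}  (15 atoms)
goal ⊆ F2  ⇒  h_max = 2

2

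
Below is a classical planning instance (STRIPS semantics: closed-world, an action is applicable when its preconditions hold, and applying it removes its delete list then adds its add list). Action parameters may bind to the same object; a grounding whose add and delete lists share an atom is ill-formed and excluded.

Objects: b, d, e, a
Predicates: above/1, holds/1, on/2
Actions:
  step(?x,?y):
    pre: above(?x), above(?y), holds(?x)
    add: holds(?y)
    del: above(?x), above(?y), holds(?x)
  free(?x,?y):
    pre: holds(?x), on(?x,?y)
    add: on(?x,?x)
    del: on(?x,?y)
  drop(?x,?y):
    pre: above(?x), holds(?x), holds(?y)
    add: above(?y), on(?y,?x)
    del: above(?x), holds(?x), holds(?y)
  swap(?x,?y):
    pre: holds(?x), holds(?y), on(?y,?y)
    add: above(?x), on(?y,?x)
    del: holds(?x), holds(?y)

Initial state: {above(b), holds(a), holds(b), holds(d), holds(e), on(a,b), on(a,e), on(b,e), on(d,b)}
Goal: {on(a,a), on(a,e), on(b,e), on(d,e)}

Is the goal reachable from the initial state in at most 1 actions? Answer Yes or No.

No

1. free(d,b)  →  {above(b), holds(a), holds(b), holds(d), holds(e), on(a,b), on(a,e), on(b,e), on(d,d)}
2. free(a,b)  →  {above(b), holds(a), holds(b), holds(d), holds(e), on(a,a), on(a,e), on(b,e), on(d,d)}
3. swap(e,d)  →  {above(b), above(e), holds(a), holds(b), on(a,a), on(a,e), on(b,e), on(d,d), on(d,e)}
optimal plan length = 3; 3 > 1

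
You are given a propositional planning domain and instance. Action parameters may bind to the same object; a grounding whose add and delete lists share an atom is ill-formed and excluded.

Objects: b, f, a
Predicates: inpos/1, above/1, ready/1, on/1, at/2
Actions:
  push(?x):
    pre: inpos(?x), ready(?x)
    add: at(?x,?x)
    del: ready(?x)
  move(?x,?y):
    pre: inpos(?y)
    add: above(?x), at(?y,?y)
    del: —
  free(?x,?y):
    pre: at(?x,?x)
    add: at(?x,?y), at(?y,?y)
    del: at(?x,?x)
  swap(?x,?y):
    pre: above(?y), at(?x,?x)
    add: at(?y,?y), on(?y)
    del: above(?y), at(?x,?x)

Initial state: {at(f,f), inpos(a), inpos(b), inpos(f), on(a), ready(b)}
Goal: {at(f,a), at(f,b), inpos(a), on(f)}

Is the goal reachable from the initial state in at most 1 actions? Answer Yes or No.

1. move(f,b)  →  {above(f), at(b,b), at(f,f), inpos(a), inpos(b), inpos(f), on(a), ready(b)}
2. free(f,b)  →  {above(f), at(b,b), at(f,b), inpos(a), inpos(b), inpos(f), on(a), ready(b)}
3. swap(b,f)  →  {at(f,b), at(f,f), inpos(a), inpos(b), inpos(f), on(a), on(f), ready(b)}
4. free(f,a)  →  {at(a,a), at(f,a), at(f,b), inpos(a), inpos(b), inpos(f), on(a), on(f), ready(b)}
optimal plan length = 4; 4 > 1

No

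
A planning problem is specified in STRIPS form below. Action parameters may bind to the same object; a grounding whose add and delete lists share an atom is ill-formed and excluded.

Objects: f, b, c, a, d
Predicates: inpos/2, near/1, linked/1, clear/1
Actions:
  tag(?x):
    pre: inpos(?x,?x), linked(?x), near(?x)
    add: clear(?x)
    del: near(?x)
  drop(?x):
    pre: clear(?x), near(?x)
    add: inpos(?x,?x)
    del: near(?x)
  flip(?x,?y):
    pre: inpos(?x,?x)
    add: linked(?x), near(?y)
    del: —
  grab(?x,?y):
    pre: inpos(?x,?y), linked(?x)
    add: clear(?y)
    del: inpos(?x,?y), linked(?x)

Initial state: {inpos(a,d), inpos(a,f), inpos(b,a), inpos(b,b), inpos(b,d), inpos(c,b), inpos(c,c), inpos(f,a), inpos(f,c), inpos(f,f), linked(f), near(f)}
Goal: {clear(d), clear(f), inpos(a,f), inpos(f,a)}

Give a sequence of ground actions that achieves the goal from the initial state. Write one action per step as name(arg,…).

1. tag(f)  →  {clear(f), inpos(a,d), inpos(a,f), inpos(b,a), inpos(b,b), inpos(b,d), inpos(c,b), inpos(c,c), inpos(f,a), inpos(f,c), inpos(f,f), linked(f)}
2. flip(b,f)  →  {clear(f), inpos(a,d), inpos(a,f), inpos(b,a), inpos(b,b), inpos(b,d), inpos(c,b), inpos(c,c), inpos(f,a), inpos(f,c), inpos(f,f), linked(b), linked(f), near(f)}
3. grab(b,d)  →  {clear(d), clear(f), inpos(a,d), inpos(a,f), inpos(b,a), inpos(b,b), inpos(c,b), inpos(c,c), inpos(f,a), inpos(f,c), inpos(f,f), linked(f), near(f)}

tag(f); flip(b,f); grab(b,d)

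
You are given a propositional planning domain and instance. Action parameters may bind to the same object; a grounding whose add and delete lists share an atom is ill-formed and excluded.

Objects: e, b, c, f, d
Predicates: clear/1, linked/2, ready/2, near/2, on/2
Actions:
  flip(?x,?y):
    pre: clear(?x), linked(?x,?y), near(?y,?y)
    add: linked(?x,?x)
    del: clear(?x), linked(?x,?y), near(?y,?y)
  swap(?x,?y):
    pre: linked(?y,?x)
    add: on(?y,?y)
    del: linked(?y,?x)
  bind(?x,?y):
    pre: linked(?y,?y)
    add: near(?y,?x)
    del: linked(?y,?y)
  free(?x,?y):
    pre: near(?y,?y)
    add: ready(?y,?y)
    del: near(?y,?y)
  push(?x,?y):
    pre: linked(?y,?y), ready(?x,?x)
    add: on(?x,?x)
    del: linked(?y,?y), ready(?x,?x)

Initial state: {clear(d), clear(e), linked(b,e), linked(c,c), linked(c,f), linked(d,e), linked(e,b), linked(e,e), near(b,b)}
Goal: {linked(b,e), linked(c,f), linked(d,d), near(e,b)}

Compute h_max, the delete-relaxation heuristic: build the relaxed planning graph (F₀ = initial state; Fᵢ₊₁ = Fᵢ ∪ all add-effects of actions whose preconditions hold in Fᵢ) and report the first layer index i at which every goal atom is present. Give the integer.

2

F0 = init (9 atoms)
F1 = F0 ∪ {near(c,b), near(c,c), near(c,d), near(c,e), near(c,f), near(e,b), near(e,c), near(e,d), near(e,e), near(e,f), on(b,b), on(c,c), on(d,d), on(e,e), ready(b,b)}  (24 atoms)
F2 = F1 ∪ {linked(d,d), ready(c,c), ready(e,e)}  (27 atoms)
goal ⊆ F2  ⇒  h_max = 2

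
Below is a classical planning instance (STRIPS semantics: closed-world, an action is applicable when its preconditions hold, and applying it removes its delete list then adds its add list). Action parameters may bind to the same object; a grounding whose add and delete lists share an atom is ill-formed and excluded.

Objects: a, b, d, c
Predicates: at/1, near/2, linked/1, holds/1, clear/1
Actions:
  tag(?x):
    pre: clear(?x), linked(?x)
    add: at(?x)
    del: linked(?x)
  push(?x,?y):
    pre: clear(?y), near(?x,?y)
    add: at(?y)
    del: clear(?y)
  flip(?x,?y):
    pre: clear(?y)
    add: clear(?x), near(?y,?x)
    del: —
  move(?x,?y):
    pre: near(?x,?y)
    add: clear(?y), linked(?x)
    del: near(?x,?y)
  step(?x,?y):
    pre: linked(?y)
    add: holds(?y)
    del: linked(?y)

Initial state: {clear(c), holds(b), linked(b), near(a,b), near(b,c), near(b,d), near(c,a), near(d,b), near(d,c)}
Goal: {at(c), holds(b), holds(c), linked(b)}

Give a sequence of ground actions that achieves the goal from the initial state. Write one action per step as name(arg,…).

push(b,c); move(c,a); step(a,c)

1. push(b,c)  →  {at(c), holds(b), linked(b), near(a,b), near(b,c), near(b,d), near(c,a), near(d,b), near(d,c)}
2. move(c,a)  →  {at(c), clear(a), holds(b), linked(b), linked(c), near(a,b), near(b,c), near(b,d), near(d,b), near(d,c)}
3. step(a,c)  →  {at(c), clear(a), holds(b), holds(c), linked(b), near(a,b), near(b,c), near(b,d), near(d,b), near(d,c)}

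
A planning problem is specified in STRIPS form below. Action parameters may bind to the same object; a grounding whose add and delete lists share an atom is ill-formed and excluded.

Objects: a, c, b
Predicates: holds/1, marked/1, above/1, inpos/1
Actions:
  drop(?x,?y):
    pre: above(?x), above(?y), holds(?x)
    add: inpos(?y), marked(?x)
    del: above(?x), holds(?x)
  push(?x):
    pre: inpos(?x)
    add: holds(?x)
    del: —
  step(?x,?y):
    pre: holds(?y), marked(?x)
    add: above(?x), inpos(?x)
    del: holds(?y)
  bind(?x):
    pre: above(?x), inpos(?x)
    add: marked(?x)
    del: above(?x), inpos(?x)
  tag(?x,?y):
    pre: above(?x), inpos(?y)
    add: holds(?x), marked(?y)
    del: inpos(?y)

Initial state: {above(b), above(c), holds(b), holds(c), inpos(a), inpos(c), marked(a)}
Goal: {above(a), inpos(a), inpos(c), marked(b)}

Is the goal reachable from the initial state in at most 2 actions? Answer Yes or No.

1. drop(b,c)  →  {above(c), holds(c), inpos(a), inpos(c), marked(a), marked(b)}
2. step(a,c)  →  {above(a), above(c), inpos(a), inpos(c), marked(a), marked(b)}
optimal plan length = 2; 2 ≤ 2

Yes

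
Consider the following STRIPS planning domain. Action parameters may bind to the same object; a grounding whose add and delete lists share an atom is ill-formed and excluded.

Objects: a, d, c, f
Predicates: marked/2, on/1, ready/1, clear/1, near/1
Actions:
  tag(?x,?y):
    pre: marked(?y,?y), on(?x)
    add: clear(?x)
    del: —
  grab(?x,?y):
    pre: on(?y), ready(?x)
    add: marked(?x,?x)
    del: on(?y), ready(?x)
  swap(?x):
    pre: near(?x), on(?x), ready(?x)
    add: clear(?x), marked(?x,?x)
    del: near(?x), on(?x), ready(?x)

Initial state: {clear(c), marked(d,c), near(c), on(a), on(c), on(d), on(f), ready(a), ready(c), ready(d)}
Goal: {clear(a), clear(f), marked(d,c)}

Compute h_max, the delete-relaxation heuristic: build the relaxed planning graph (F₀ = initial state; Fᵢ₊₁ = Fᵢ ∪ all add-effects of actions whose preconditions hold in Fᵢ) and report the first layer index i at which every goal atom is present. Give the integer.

2

F0 = init (10 atoms)
F1 = F0 ∪ {marked(a,a), marked(c,c), marked(d,d)}  (13 atoms)
F2 = F1 ∪ {clear(a), clear(d), clear(f)}  (16 atoms)
goal ⊆ F2  ⇒  h_max = 2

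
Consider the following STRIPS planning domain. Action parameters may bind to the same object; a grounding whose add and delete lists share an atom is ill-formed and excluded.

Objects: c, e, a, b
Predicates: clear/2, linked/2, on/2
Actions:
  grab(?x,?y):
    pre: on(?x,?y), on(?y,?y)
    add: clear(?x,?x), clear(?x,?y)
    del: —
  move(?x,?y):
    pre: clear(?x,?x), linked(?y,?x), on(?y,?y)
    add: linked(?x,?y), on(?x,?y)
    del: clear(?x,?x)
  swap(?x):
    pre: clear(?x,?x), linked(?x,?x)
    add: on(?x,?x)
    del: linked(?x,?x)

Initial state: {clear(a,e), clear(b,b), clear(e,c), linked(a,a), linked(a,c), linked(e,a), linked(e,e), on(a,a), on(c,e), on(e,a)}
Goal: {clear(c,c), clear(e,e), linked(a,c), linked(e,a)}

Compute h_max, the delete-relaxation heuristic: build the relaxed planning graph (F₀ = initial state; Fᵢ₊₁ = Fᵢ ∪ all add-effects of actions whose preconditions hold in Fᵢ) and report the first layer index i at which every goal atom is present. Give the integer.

F0 = init (10 atoms)
F1 = F0 ∪ {clear(a,a), clear(e,a), clear(e,e)}  (13 atoms)
F2 = F1 ∪ {on(e,e)}  (14 atoms)
F3 = F2 ∪ {clear(c,c), clear(c,e), linked(a,e), on(a,e)}  (18 atoms)
goal ⊆ F3  ⇒  h_max = 3

3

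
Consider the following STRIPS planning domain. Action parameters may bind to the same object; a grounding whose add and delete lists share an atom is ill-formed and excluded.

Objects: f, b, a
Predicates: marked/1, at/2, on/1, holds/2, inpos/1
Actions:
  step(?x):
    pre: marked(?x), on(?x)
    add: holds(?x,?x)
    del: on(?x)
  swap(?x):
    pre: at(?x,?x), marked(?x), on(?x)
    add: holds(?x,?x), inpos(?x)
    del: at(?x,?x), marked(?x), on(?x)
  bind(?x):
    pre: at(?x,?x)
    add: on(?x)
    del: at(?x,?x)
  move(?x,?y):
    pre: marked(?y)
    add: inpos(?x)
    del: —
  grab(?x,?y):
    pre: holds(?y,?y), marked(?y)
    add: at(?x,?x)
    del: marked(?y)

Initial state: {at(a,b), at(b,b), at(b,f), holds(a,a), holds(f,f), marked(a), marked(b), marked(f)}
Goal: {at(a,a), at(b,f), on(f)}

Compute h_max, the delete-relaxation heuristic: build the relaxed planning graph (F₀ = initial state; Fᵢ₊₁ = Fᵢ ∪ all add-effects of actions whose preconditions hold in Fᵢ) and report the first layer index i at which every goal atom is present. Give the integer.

F0 = init (8 atoms)
F1 = F0 ∪ {at(a,a), at(f,f), inpos(a), inpos(b), inpos(f), on(b)}  (14 atoms)
F2 = F1 ∪ {holds(b,b), on(a), on(f)}  (17 atoms)
goal ⊆ F2  ⇒  h_max = 2

2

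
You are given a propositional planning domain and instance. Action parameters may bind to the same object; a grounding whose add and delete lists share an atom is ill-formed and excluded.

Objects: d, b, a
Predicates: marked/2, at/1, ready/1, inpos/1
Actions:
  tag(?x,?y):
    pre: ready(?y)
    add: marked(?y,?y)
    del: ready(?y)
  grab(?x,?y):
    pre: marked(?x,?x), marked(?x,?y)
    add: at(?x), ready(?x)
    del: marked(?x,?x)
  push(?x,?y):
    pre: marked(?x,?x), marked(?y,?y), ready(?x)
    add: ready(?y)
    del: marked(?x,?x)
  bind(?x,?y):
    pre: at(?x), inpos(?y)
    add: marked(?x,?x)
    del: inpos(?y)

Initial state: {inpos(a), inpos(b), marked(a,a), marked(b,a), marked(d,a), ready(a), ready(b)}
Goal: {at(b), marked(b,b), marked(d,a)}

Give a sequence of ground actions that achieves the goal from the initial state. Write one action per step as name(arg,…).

1. tag(d,b)  →  {inpos(a), inpos(b), marked(a,a), marked(b,a), marked(b,b), marked(d,a), ready(a)}
2. grab(b,b)  →  {at(b), inpos(a), inpos(b), marked(a,a), marked(b,a), marked(d,a), ready(a), ready(b)}
3. tag(d,b)  →  {at(b), inpos(a), inpos(b), marked(a,a), marked(b,a), marked(b,b), marked(d,a), ready(a)}

tag(d,b); grab(b,b); tag(d,b)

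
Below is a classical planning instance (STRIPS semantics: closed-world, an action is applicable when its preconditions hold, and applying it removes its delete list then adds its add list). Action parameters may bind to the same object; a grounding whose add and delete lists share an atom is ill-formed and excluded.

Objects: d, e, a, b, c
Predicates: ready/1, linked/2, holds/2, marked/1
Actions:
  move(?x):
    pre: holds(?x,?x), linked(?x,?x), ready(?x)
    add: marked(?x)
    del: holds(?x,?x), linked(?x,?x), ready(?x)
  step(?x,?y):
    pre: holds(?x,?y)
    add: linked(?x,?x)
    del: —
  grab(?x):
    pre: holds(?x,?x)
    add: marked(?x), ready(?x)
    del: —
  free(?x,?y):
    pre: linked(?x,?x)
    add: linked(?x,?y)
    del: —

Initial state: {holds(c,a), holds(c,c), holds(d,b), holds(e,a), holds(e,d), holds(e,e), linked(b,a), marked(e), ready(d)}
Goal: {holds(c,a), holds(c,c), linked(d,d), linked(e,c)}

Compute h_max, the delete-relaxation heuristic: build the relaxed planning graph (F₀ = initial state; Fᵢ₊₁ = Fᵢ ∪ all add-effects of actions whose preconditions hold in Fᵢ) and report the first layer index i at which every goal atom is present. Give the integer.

2

F0 = init (9 atoms)
F1 = F0 ∪ {linked(c,c), linked(d,d), linked(e,e), marked(c), ready(c), ready(e)}  (15 atoms)
F2 = F1 ∪ {linked(c,a), linked(c,b), linked(c,d), linked(c,e), linked(d,a), linked(d,b), linked(d,c), linked(d,e), linked(e,a), linked(e,b), linked(e,c), linked(e,d)}  (27 atoms)
goal ⊆ F2  ⇒  h_max = 2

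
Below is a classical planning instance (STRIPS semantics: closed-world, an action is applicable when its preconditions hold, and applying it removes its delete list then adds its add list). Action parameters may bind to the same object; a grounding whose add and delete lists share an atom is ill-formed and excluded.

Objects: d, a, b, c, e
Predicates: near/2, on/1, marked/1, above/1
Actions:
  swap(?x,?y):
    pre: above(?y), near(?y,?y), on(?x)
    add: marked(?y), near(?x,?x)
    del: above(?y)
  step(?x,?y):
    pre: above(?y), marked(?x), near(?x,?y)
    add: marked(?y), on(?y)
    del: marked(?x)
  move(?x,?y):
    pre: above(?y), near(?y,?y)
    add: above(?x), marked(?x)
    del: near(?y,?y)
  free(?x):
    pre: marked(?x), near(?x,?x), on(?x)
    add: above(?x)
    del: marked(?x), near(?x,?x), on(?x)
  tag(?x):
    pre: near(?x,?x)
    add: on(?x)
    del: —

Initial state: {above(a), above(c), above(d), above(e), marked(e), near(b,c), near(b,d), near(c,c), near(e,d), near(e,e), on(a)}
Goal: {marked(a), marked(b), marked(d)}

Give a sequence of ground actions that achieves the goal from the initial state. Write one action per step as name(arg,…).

1. step(e,d)  →  {above(a), above(c), above(d), above(e), marked(d), near(b,c), near(b,d), near(c,c), near(e,d), near(e,e), on(a), on(d)}
2. move(a,c)  →  {above(a), above(c), above(d), above(e), marked(a), marked(d), near(b,c), near(b,d), near(e,d), near(e,e), on(a), on(d)}
3. move(b,e)  →  {above(a), above(b), above(c), above(d), above(e), marked(a), marked(b), marked(d), near(b,c), near(b,d), near(e,d), on(a), on(d)}

step(e,d); move(a,c); move(b,e)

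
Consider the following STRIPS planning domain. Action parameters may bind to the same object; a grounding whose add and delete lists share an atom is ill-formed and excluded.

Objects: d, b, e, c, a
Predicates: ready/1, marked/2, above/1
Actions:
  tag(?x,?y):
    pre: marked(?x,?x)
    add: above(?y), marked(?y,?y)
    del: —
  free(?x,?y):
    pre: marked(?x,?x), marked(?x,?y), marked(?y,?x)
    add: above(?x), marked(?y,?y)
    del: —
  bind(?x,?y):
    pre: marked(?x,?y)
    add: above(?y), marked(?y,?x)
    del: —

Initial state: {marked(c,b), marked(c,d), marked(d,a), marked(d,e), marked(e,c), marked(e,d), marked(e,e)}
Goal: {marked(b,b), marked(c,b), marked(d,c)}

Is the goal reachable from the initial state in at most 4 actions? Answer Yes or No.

Yes

1. tag(e,b)  →  {above(b), marked(b,b), marked(c,b), marked(c,d), marked(d,a), marked(d,e), marked(e,c), marked(e,d), marked(e,e)}
2. bind(c,d)  →  {above(b), above(d), marked(b,b), marked(c,b), marked(c,d), marked(d,a), marked(d,c), marked(d,e), marked(e,c), marked(e,d), marked(e,e)}
optimal plan length = 2; 2 ≤ 4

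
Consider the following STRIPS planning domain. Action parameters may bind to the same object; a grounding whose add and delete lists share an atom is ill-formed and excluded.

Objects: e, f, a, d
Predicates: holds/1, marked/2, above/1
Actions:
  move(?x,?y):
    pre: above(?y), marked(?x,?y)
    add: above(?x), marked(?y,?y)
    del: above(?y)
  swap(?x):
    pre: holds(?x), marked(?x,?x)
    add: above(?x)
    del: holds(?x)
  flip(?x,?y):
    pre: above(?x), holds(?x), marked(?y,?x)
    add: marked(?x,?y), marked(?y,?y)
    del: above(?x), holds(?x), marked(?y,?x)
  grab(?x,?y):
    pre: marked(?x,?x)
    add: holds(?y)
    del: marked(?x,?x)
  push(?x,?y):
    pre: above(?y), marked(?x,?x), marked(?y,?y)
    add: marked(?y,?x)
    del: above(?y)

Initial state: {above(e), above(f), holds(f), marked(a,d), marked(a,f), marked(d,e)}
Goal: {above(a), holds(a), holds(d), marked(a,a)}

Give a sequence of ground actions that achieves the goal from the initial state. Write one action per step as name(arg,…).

move(d,e); move(a,d); flip(f,a); grab(e,a); grab(d,d)

1. move(d,e)  →  {above(d), above(f), holds(f), marked(a,d), marked(a,f), marked(d,e), marked(e,e)}
2. move(a,d)  →  {above(a), above(f), holds(f), marked(a,d), marked(a,f), marked(d,d), marked(d,e), marked(e,e)}
3. flip(f,a)  →  {above(a), marked(a,a), marked(a,d), marked(d,d), marked(d,e), marked(e,e), marked(f,a)}
4. grab(e,a)  →  {above(a), holds(a), marked(a,a), marked(a,d), marked(d,d), marked(d,e), marked(f,a)}
5. grab(d,d)  →  {above(a), holds(a), holds(d), marked(a,a), marked(a,d), marked(d,e), marked(f,a)}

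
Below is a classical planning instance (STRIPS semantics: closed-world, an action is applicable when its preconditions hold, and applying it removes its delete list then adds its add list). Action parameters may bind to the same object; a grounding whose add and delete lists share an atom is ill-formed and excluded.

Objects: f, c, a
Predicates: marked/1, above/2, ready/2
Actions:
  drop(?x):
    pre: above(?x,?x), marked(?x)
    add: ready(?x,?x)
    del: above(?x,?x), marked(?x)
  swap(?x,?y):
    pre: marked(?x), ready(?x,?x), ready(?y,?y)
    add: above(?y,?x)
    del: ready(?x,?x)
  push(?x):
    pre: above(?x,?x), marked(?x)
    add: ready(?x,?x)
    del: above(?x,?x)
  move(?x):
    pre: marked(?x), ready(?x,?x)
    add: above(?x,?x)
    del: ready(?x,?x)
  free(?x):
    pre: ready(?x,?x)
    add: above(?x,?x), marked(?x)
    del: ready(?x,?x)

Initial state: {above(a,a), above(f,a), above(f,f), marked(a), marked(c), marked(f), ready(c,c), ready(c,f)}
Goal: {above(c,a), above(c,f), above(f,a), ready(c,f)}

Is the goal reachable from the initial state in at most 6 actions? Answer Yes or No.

1. push(f)  →  {above(a,a), above(f,a), marked(a), marked(c), marked(f), ready(c,c), ready(c,f), ready(f,f)}
2. swap(f,c)  →  {above(a,a), above(c,f), above(f,a), marked(a), marked(c), marked(f), ready(c,c), ready(c,f)}
3. push(a)  →  {above(c,f), above(f,a), marked(a), marked(c), marked(f), ready(a,a), ready(c,c), ready(c,f)}
4. swap(a,c)  →  {above(c,a), above(c,f), above(f,a), marked(a), marked(c), marked(f), ready(c,c), ready(c,f)}
optimal plan length = 4; 4 ≤ 6

Yes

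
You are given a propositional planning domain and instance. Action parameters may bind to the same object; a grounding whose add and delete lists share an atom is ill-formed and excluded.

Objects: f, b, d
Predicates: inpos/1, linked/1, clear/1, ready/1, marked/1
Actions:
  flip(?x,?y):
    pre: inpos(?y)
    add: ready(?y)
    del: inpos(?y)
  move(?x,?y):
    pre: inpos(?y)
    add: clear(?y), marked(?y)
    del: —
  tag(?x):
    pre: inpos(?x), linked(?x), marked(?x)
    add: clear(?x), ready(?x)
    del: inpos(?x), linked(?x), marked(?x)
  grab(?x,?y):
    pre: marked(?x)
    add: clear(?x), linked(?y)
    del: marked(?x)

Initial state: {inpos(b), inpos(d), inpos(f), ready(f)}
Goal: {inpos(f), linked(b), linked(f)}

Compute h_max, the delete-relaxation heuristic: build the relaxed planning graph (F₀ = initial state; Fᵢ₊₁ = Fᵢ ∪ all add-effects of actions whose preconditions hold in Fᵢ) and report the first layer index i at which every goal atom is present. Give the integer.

F0 = init (4 atoms)
F1 = F0 ∪ {clear(b), clear(d), clear(f), marked(b), marked(d), marked(f), ready(b), ready(d)}  (12 atoms)
F2 = F1 ∪ {linked(b), linked(d), linked(f)}  (15 atoms)
goal ⊆ F2  ⇒  h_max = 2

2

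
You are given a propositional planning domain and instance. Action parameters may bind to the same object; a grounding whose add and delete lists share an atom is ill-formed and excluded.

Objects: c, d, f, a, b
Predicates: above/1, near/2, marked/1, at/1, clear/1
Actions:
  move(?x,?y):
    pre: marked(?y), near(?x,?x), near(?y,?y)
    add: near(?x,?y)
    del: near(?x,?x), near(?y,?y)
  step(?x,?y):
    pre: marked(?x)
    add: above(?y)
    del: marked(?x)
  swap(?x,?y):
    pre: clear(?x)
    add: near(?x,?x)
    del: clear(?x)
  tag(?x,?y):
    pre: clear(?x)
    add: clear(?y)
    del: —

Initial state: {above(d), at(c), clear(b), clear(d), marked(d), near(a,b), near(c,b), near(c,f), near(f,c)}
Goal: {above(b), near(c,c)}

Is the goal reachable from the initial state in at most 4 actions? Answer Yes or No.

1. step(d,b)  →  {above(b), above(d), at(c), clear(b), clear(d), near(a,b), near(c,b), near(c,f), near(f,c)}
2. tag(d,c)  →  {above(b), above(d), at(c), clear(b), clear(c), clear(d), near(a,b), near(c,b), near(c,f), near(f,c)}
3. swap(c,c)  →  {above(b), above(d), at(c), clear(b), clear(d), near(a,b), near(c,b), near(c,c), near(c,f), near(f,c)}
optimal plan length = 3; 3 ≤ 4

Yes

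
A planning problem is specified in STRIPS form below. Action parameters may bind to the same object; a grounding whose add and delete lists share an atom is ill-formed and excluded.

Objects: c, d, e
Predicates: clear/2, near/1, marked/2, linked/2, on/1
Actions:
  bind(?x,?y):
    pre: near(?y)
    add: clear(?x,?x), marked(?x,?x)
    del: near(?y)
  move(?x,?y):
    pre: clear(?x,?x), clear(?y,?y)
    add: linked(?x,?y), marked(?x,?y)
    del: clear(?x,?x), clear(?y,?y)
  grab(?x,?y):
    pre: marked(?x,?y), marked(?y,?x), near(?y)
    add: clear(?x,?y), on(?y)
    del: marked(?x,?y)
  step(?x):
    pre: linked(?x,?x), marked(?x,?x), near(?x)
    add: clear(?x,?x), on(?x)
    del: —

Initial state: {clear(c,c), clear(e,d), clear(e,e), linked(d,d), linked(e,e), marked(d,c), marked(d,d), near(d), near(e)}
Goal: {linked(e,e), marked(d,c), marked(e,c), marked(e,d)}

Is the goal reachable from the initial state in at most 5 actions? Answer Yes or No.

Yes

1. bind(d,d)  →  {clear(c,c), clear(d,d), clear(e,d), clear(e,e), linked(d,d), linked(e,e), marked(d,c), marked(d,d), near(e)}
2. move(e,c)  →  {clear(d,d), clear(e,d), linked(d,d), linked(e,c), linked(e,e), marked(d,c), marked(d,d), marked(e,c), near(e)}
3. bind(e,e)  →  {clear(d,d), clear(e,d), clear(e,e), linked(d,d), linked(e,c), linked(e,e), marked(d,c), marked(d,d), marked(e,c), marked(e,e)}
4. move(e,d)  →  {clear(e,d), linked(d,d), linked(e,c), linked(e,d), linked(e,e), marked(d,c), marked(d,d), marked(e,c), marked(e,d), marked(e,e)}
optimal plan length = 4; 4 ≤ 5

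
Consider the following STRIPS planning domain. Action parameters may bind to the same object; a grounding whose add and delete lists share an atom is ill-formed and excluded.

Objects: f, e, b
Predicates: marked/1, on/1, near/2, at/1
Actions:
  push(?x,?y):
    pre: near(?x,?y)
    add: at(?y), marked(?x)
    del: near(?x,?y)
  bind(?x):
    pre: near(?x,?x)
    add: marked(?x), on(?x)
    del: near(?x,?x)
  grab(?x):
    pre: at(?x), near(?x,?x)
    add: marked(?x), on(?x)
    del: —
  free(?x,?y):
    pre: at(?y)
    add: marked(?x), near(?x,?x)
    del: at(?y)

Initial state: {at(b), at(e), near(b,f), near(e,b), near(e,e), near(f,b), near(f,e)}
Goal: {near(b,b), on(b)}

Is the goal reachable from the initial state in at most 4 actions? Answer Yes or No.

Yes

1. free(b,e)  →  {at(b), marked(b), near(b,b), near(b,f), near(e,b), near(e,e), near(f,b), near(f,e)}
2. grab(b)  →  {at(b), marked(b), near(b,b), near(b,f), near(e,b), near(e,e), near(f,b), near(f,e), on(b)}
optimal plan length = 2; 2 ≤ 4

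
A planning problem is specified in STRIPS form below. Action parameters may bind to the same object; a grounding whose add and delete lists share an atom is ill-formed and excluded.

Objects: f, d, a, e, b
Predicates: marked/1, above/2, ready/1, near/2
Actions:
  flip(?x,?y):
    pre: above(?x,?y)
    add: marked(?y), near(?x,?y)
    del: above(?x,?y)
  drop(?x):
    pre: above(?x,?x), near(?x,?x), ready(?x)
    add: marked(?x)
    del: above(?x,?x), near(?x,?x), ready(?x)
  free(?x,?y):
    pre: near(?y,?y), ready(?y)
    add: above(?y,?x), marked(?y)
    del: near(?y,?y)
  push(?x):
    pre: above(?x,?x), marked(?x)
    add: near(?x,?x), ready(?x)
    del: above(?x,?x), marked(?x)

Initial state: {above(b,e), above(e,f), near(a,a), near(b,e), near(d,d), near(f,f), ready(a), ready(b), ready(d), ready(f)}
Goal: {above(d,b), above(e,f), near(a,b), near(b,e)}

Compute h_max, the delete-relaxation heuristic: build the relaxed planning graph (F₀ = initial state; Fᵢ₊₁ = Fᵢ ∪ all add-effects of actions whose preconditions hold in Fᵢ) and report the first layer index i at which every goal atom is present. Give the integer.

F0 = init (10 atoms)
F1 = F0 ∪ {above(a,a), above(a,b), above(a,d), above(a,e), above(a,f), above(d,a), above(d,b), above(d,d), above(d,e), above(d,f), above(f,a), above(f,b), above(f,d), above(f,e), above(f,f), marked(a), marked(d), marked(e), marked(f), near(e,f)}  (30 atoms)
F2 = F1 ∪ {marked(b), near(a,b), near(a,d), near(a,e), near(a,f), near(d,a), near(d,b), near(d,e), near(d,f), near(f,a), near(f,b), near(f,d), near(f,e)}  (43 atoms)
goal ⊆ F2  ⇒  h_max = 2

2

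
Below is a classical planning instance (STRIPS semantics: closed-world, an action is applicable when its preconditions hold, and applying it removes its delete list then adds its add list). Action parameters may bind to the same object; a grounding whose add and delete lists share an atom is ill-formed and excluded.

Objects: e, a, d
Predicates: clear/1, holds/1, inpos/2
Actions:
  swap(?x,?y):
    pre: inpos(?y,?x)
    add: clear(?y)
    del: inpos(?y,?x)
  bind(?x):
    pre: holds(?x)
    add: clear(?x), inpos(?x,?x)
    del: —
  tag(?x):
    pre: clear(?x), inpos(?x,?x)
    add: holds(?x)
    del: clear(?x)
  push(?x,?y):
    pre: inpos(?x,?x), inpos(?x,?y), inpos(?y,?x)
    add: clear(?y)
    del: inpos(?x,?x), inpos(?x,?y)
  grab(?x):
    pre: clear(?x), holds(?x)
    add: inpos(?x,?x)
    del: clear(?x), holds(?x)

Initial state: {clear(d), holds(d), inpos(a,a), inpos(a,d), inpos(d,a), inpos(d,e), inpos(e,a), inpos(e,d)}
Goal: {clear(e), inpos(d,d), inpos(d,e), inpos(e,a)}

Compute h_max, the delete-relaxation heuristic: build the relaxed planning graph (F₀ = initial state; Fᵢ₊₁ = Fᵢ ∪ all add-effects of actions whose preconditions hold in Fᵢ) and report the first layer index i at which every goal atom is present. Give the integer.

F0 = init (8 atoms)
F1 = F0 ∪ {clear(a), clear(e), inpos(d,d)}  (11 atoms)
goal ⊆ F1  ⇒  h_max = 1

1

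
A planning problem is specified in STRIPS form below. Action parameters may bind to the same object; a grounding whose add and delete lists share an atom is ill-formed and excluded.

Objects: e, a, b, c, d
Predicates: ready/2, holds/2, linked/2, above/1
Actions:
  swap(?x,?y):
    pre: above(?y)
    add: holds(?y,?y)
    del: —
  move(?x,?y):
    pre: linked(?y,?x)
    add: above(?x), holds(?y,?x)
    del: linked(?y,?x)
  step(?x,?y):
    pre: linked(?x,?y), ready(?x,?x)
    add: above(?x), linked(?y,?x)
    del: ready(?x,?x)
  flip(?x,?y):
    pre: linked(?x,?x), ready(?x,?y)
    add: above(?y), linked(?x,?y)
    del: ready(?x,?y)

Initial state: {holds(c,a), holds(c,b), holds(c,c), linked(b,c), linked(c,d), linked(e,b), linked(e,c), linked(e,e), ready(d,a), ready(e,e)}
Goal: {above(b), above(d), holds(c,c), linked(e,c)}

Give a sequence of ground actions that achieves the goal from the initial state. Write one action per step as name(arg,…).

1. move(b,e)  →  {above(b), holds(c,a), holds(c,b), holds(c,c), holds(e,b), linked(b,c), linked(c,d), linked(e,c), linked(e,e), ready(d,a), ready(e,e)}
2. move(d,c)  →  {above(b), above(d), holds(c,a), holds(c,b), holds(c,c), holds(c,d), holds(e,b), linked(b,c), linked(e,c), linked(e,e), ready(d,a), ready(e,e)}

move(b,e); move(d,c)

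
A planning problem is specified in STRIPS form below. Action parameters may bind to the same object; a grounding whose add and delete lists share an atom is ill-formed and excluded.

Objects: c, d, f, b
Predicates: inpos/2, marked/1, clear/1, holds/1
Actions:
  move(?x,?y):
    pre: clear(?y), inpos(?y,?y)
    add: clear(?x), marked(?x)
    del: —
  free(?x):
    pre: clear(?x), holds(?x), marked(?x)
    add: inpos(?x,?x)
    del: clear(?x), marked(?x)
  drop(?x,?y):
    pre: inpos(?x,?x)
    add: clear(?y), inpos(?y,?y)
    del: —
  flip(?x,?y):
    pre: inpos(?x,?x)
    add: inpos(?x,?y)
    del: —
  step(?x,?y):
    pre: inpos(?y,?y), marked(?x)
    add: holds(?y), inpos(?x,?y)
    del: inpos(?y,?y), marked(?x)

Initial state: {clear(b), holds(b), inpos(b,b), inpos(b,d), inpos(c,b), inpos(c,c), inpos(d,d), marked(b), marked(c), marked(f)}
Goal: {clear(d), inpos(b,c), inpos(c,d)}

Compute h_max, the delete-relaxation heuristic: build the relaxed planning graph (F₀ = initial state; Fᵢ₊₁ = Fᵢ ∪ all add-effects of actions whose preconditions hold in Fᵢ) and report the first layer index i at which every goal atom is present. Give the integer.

F0 = init (10 atoms)
F1 = F0 ∪ {clear(c), clear(d), clear(f), holds(c), holds(d), inpos(b,c), inpos(b,f), inpos(c,d), inpos(c,f), inpos(d,b), inpos(d,c), inpos(d,f), inpos(f,b), inpos(f,c), inpos(f,d), inpos(f,f), marked(d)}  (27 atoms)
goal ⊆ F1  ⇒  h_max = 1

1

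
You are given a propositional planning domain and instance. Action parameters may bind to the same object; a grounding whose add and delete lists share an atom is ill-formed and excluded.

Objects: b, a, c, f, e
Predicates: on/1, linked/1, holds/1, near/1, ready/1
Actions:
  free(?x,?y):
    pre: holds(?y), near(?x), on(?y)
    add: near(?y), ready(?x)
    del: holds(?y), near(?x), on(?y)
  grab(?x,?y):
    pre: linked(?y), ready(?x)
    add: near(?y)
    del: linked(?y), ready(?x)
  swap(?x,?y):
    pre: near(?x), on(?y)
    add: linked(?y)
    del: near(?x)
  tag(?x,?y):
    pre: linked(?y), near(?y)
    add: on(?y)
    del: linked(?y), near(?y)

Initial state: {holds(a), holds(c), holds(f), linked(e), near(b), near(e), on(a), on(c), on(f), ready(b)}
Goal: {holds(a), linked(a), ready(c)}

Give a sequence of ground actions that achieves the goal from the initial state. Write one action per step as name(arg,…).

1. free(b,c)  →  {holds(a), holds(f), linked(e), near(c), near(e), on(a), on(f), ready(b)}
2. free(c,f)  →  {holds(a), linked(e), near(e), near(f), on(a), ready(b), ready(c)}
3. swap(f,a)  →  {holds(a), linked(a), linked(e), near(e), on(a), ready(b), ready(c)}

free(b,c); free(c,f); swap(f,a)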